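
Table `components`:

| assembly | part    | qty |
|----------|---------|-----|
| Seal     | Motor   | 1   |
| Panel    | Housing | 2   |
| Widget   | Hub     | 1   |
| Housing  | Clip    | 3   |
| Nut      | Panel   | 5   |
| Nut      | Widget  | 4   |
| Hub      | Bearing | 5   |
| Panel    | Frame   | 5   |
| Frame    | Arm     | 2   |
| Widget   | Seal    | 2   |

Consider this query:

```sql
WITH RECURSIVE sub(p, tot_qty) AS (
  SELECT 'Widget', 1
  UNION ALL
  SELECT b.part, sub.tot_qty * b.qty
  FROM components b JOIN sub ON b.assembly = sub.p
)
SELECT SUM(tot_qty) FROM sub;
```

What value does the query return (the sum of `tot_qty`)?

Base: (Widget, tot_qty=1).
Iteration 1: components of {Widget} -> Hub = 1*1 = 1, Seal = 1*2 = 2.
Iteration 2: components of {Hub,Seal} -> Bearing = 1*5 = 5, Motor = 2*1 = 2.
Iteration 3: no further components; recursion stops.
SUM(tot_qty) = 1 + 1 + 2 + 5 + 2 = 11.

11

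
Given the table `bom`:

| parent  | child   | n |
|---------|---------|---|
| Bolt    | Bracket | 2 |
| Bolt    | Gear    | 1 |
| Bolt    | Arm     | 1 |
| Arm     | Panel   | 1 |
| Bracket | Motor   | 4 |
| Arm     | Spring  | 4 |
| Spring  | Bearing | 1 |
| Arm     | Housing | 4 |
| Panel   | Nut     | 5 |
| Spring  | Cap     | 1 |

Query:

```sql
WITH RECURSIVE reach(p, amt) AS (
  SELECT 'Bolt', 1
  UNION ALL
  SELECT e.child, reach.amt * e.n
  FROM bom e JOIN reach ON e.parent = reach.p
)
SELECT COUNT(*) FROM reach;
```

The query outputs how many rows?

Base: (Bolt, amt=1).
Iteration 1: components of {Bolt} -> Arm = 1*1 = 1, Bracket = 1*2 = 2, Gear = 1*1 = 1.
Iteration 2: components of {Arm,Bracket,Gear} -> Housing = 1*4 = 4, Motor = 2*4 = 8, Panel = 1*1 = 1, Spring = 1*4 = 4.
Iteration 3: components of {Housing,Motor,Panel,Spring} -> Bearing = 4*1 = 4, Cap = 4*1 = 4, Nut = 1*5 = 5.
Iteration 4: no further components; recursion stops.
Total rows emitted: 11.

11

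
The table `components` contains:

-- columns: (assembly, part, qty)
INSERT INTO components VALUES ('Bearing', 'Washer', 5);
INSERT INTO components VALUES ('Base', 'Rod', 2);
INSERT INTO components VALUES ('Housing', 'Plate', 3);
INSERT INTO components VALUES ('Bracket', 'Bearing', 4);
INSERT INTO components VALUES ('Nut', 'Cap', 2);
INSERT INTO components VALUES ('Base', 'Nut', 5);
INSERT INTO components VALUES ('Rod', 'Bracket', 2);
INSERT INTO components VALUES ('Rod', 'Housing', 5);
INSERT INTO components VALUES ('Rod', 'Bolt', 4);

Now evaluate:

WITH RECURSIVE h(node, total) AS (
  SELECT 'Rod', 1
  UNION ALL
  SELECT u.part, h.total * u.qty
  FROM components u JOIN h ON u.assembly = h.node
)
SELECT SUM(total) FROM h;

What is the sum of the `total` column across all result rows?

75

Base: (Rod, total=1).
Iteration 1: components of {Rod} -> Bolt = 1*4 = 4, Bracket = 1*2 = 2, Housing = 1*5 = 5.
Iteration 2: components of {Bolt,Bracket,Housing} -> Bearing = 2*4 = 8, Plate = 5*3 = 15.
Iteration 3: components of {Bearing,Plate} -> Washer = 8*5 = 40.
Iteration 4: no further components; recursion stops.
SUM(total) = 1 + 5 + 4 + 2 + 15 + 8 + 40 = 75.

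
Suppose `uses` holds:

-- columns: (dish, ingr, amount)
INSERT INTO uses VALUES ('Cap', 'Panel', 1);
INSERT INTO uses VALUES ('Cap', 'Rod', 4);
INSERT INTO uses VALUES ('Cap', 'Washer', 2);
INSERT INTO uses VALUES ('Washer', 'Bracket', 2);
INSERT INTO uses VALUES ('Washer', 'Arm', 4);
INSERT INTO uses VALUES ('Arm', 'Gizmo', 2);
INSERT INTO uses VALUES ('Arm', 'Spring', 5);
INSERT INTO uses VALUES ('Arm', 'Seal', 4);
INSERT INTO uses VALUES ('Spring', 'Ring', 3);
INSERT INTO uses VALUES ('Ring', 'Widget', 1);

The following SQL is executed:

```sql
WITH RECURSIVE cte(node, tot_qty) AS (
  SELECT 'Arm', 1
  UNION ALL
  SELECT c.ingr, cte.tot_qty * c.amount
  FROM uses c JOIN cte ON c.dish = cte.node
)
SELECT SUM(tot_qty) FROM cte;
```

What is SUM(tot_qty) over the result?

Base: (Arm, tot_qty=1).
Iteration 1: components of {Arm} -> Gizmo = 1*2 = 2, Seal = 1*4 = 4, Spring = 1*5 = 5.
Iteration 2: components of {Gizmo,Seal,Spring} -> Ring = 5*3 = 15.
Iteration 3: components of {Ring} -> Widget = 15*1 = 15.
Iteration 4: no further components; recursion stops.
SUM(tot_qty) = 1 + 2 + 5 + 4 + 15 + 15 = 42.

42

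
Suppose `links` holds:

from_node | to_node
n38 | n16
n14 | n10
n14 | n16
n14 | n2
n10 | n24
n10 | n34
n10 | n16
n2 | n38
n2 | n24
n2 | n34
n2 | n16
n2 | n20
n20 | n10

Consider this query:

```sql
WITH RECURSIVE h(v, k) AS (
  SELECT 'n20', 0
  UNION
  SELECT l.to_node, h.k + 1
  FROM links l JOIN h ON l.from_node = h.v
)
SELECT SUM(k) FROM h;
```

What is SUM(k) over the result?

7

Base: (n20, k=0).
Iteration 1: edges from {n20} -> (n10, k=1).
Iteration 2: edges from {n10} -> (n16, k=2), (n24, k=2), (n34, k=2).
Iteration 3: no outgoing edges from {n16,n24,n34}; recursion stops.
SUM(k) = 0 + 1 + 2 + 2 + 2 = 7.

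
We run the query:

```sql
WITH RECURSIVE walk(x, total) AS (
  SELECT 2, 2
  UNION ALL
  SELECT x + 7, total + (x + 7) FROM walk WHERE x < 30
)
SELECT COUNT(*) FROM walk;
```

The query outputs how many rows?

5

Base: x=2, total=2.
Iteration 1: 2 < 30 holds -> x = 2 + 7 = 9, total = 2 + 9 = 11.
Iteration 2: 9 < 30 holds -> x = 9 + 7 = 16, total = 11 + 16 = 27.
Iteration 3: 16 < 30 holds -> x = 16 + 7 = 23, total = 27 + 23 = 50.
Iteration 4: 23 < 30 holds -> x = 23 + 7 = 30, total = 50 + 30 = 80.
Iteration 5: 30 < 30 fails; recursion stops.
Total rows emitted: 5.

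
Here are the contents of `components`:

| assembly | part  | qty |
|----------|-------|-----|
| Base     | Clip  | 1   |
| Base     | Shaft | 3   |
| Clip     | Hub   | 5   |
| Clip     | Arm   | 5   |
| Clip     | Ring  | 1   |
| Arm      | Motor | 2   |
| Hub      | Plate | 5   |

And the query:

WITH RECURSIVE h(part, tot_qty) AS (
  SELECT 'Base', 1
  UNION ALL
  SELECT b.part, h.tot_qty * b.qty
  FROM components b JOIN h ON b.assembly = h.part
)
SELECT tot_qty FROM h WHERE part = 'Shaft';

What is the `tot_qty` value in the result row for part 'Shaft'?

Base: (Base, tot_qty=1).
Iteration 1: components of {Base} -> Clip = 1*1 = 1, Shaft = 1*3 = 3.
Iteration 2: components of {Clip,Shaft} -> Arm = 1*5 = 5, Hub = 1*5 = 5, Ring = 1*1 = 1.
Iteration 3: components of {Arm,Hub,Ring} -> Motor = 5*2 = 10, Plate = 5*5 = 25.
Iteration 4: no further components; recursion stops.

3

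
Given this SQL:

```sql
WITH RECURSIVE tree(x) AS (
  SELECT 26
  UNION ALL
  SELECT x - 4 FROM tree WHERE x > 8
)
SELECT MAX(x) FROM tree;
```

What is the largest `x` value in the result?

Base: x=26.
Iteration 1: 26 > 8 holds -> x = 26 - 4 = 22.
Iteration 2: 22 > 8 holds -> x = 22 - 4 = 18.
Iteration 3: 18 > 8 holds -> x = 18 - 4 = 14.
Iteration 4: 14 > 8 holds -> x = 14 - 4 = 10.
Iteration 5: 10 > 8 holds -> x = 10 - 4 = 6.
Iteration 6: 6 > 8 fails; recursion stops.
x values: 26, 22, 18, 14, 10, 6; the maximum is 26.

26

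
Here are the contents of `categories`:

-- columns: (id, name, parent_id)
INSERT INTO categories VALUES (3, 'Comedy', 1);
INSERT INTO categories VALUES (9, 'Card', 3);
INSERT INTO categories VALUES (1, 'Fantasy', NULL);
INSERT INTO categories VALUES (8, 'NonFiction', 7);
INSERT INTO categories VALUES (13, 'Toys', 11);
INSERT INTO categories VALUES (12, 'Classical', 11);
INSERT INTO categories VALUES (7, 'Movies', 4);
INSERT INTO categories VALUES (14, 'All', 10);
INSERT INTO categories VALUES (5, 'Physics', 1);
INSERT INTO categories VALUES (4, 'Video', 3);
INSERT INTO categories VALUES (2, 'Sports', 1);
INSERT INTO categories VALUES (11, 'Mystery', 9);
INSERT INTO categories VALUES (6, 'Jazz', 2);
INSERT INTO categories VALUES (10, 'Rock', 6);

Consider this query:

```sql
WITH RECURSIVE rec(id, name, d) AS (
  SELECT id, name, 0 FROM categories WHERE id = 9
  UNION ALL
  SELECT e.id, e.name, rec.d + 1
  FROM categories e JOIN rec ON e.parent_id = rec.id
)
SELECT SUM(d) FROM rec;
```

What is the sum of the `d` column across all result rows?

5

Base: id=9 (Card) at d 0.
Iteration 1: rows with parent_id in {9} -> Mystery (id 11, d 1).
Iteration 2: rows with parent_id in {11} -> Classical (id 12, d 2), Toys (id 13, d 2).
Iteration 3: no rows with parent_id in {12,13}; recursion stops.
SUM(d) = 0 + 1 + 2 + 2 = 5.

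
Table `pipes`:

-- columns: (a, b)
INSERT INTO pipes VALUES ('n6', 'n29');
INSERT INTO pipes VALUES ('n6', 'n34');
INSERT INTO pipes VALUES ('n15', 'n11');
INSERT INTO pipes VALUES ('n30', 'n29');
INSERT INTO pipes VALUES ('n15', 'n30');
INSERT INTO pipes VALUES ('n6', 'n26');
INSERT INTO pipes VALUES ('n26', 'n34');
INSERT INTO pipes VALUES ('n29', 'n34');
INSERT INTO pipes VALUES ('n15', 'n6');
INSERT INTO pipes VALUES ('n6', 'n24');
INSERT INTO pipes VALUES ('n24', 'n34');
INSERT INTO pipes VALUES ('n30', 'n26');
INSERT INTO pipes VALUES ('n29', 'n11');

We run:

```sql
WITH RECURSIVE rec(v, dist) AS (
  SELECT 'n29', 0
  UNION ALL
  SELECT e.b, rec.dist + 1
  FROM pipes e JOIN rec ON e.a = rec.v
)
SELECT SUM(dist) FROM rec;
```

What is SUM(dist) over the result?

Base: (n29, dist=0).
Iteration 1: edges from {n29} -> (n11, dist=1), (n34, dist=1).
Iteration 2: no outgoing edges from {n11,n34}; recursion stops.
SUM(dist) = 0 + 1 + 1 = 2.

2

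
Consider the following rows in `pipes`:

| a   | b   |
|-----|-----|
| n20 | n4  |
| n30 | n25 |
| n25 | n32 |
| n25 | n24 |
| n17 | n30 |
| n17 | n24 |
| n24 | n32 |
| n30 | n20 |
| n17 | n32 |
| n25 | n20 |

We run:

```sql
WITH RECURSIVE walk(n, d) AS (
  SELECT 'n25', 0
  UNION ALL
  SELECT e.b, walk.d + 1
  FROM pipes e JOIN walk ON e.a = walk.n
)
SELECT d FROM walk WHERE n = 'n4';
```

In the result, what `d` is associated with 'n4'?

2

Base: (n25, d=0).
Iteration 1: edges from {n25} -> (n20, d=1), (n24, d=1), (n32, d=1).
Iteration 2: edges from {n20,n24,n32} -> (n32, d=2), (n4, d=2).
Iteration 3: no outgoing edges from {n32,n4}; recursion stops.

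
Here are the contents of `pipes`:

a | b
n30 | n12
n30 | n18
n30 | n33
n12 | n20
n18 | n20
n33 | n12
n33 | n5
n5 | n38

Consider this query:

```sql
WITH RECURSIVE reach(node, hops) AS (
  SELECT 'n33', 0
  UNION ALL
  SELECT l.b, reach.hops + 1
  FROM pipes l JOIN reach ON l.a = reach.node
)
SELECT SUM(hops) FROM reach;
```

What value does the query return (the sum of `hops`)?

6

Base: (n33, hops=0).
Iteration 1: edges from {n33} -> (n12, hops=1), (n5, hops=1).
Iteration 2: edges from {n12,n5} -> (n20, hops=2), (n38, hops=2).
Iteration 3: no outgoing edges from {n20,n38}; recursion stops.
SUM(hops) = 0 + 1 + 1 + 2 + 2 = 6.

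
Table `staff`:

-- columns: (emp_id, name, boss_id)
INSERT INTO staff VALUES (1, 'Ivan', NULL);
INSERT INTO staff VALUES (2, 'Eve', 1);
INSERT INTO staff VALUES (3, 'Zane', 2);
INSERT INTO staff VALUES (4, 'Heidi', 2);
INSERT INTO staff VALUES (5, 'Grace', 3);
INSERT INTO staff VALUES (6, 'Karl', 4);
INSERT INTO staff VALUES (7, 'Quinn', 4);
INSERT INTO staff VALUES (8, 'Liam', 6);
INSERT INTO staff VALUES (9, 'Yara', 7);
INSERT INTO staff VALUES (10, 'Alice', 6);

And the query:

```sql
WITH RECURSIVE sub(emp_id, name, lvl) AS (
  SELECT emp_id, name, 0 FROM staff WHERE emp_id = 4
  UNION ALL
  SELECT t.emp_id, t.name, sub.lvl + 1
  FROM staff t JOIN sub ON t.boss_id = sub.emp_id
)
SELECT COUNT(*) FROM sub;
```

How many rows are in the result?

Base: emp_id=4 (Heidi) at lvl 0.
Iteration 1: rows with boss_id in {4} -> Karl (id 6, lvl 1), Quinn (id 7, lvl 1).
Iteration 2: rows with boss_id in {6,7} -> Liam (id 8, lvl 2), Yara (id 9, lvl 2), Alice (id 10, lvl 2).
Iteration 3: no rows with boss_id in {8,9,10}; recursion stops.
Total rows emitted: 6.

6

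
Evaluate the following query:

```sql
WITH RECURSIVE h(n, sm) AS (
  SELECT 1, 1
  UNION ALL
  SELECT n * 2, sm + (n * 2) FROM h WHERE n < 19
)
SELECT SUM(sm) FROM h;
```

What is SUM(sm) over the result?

120

Base: n=1, sm=1.
Iteration 1: 1 < 19 holds -> n = 1 * 2 = 2, sm = 1 + 2 = 3.
Iteration 2: 2 < 19 holds -> n = 2 * 2 = 4, sm = 3 + 4 = 7.
Iteration 3: 4 < 19 holds -> n = 4 * 2 = 8, sm = 7 + 8 = 15.
Iteration 4: 8 < 19 holds -> n = 8 * 2 = 16, sm = 15 + 16 = 31.
Iteration 5: 16 < 19 holds -> n = 16 * 2 = 32, sm = 31 + 32 = 63.
Iteration 6: 32 < 19 fails; recursion stops.
SUM(sm) = 1 + 3 + 7 + 15 + 31 + 63 = 120.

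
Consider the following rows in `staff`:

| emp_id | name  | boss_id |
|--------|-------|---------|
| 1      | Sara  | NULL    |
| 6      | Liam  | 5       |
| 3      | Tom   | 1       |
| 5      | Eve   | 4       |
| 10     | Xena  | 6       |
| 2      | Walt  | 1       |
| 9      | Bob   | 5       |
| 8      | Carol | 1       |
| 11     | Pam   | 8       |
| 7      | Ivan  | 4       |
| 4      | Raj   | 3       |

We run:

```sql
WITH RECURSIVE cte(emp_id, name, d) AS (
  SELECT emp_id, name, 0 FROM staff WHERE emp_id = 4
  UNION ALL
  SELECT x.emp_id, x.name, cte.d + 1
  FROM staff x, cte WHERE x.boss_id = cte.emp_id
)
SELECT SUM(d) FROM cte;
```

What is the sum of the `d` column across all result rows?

Base: emp_id=4 (Raj) at d 0.
Iteration 1: rows with boss_id in {4} -> Eve (id 5, d 1), Ivan (id 7, d 1).
Iteration 2: rows with boss_id in {5,7} -> Liam (id 6, d 2), Bob (id 9, d 2).
Iteration 3: rows with boss_id in {6,9} -> Xena (id 10, d 3).
Iteration 4: no rows with boss_id in {10}; recursion stops.
SUM(d) = 0 + 1 + 1 + 2 + 2 + 3 = 9.

9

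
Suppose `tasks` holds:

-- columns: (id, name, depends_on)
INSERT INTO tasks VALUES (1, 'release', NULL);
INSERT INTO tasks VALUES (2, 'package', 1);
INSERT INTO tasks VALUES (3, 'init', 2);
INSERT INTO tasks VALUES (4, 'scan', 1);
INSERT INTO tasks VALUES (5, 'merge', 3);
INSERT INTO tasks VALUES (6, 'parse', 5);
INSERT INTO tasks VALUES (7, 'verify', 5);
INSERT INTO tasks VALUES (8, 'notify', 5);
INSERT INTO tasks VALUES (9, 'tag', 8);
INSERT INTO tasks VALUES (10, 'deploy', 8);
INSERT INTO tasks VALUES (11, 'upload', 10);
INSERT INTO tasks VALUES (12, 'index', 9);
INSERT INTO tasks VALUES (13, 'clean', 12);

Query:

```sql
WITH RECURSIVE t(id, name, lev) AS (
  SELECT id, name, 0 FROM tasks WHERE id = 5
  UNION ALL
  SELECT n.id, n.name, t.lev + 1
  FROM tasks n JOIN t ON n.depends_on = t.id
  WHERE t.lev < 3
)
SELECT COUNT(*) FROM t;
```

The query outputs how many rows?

8

Base: id=5 (merge) at lev 0.
Iteration 1: rows with depends_on in {5} -> parse (id 6, lev 1), verify (id 7, lev 1), notify (id 8, lev 1).
Iteration 2: rows with depends_on in {6,7,8} -> tag (id 9, lev 2), deploy (id 10, lev 2).
Iteration 3: rows with depends_on in {9,10} -> upload (id 11, lev 3), index (id 12, lev 3).
Iteration 4: lev < 3 fails for all current rows; recursion stops.
Total rows emitted: 8.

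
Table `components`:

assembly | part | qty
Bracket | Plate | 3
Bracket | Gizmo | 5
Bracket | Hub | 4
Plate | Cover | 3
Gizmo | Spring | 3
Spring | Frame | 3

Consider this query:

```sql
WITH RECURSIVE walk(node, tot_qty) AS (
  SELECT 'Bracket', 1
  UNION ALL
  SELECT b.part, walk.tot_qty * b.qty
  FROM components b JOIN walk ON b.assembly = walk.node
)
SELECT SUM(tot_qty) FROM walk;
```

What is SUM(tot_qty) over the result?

Base: (Bracket, tot_qty=1).
Iteration 1: components of {Bracket} -> Gizmo = 1*5 = 5, Hub = 1*4 = 4, Plate = 1*3 = 3.
Iteration 2: components of {Gizmo,Hub,Plate} -> Cover = 3*3 = 9, Spring = 5*3 = 15.
Iteration 3: components of {Cover,Spring} -> Frame = 15*3 = 45.
Iteration 4: no further components; recursion stops.
SUM(tot_qty) = 1 + 3 + 5 + 4 + 9 + 15 + 45 = 82.

82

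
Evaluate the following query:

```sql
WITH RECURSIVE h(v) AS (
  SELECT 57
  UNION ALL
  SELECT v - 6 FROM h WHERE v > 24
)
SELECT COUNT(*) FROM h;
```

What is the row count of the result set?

Base: v=57.
Iteration 1: 57 > 24 holds -> v = 57 - 6 = 51.
Iteration 2: 51 > 24 holds -> v = 51 - 6 = 45.
Iteration 3: 45 > 24 holds -> v = 45 - 6 = 39.
Iteration 4: 39 > 24 holds -> v = 39 - 6 = 33.
Iteration 5: 33 > 24 holds -> v = 33 - 6 = 27.
Iteration 6: 27 > 24 holds -> v = 27 - 6 = 21.
Iteration 7: 21 > 24 fails; recursion stops.
Total rows emitted: 7.

7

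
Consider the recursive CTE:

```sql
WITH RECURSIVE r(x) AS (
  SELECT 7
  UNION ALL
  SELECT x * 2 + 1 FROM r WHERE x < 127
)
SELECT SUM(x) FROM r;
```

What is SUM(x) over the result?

Base: x=7.
Iteration 1: 7 < 127 holds -> x = 7 * 2 + 1 = 15.
Iteration 2: 15 < 127 holds -> x = 15 * 2 + 1 = 31.
Iteration 3: 31 < 127 holds -> x = 31 * 2 + 1 = 63.
Iteration 4: 63 < 127 holds -> x = 63 * 2 + 1 = 127.
Iteration 5: 127 < 127 fails; recursion stops.
SUM(x) = 7 + 15 + 31 + 63 + 127 = 243.

243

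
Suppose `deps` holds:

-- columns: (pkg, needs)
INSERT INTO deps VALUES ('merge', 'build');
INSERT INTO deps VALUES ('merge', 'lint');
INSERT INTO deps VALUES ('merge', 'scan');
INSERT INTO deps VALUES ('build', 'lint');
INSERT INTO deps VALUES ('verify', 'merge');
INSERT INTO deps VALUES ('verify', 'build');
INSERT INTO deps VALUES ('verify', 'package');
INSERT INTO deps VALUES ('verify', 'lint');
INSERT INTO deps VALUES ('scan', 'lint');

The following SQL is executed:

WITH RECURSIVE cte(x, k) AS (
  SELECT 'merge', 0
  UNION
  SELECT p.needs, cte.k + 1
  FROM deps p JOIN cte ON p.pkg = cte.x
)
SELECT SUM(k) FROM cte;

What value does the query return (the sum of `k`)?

5

Base: (merge, k=0).
Iteration 1: edges from {merge} -> (build, k=1), (lint, k=1), (scan, k=1).
Iteration 2: edges from {build,lint,scan} -> (lint, k=2). [UNION drops 1 duplicate row(s)]
Iteration 3: no outgoing edges from {lint}; recursion stops.
SUM(k) = 0 + 1 + 1 + 1 + 2 = 5.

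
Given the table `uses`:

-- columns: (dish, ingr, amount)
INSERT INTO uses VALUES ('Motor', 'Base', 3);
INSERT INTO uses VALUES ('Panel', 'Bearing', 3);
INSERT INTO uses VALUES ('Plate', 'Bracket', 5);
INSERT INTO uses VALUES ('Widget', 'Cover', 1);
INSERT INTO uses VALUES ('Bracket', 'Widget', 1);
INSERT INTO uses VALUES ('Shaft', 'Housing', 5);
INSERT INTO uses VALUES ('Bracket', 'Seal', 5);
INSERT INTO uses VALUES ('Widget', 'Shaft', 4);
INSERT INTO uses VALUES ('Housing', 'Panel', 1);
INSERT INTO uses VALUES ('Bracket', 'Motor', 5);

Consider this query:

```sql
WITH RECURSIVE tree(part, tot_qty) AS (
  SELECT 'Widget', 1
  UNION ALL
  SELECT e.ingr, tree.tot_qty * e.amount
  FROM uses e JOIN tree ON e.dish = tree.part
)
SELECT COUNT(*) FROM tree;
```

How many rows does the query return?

Base: (Widget, tot_qty=1).
Iteration 1: components of {Widget} -> Cover = 1*1 = 1, Shaft = 1*4 = 4.
Iteration 2: components of {Cover,Shaft} -> Housing = 4*5 = 20.
Iteration 3: components of {Housing} -> Panel = 20*1 = 20.
Iteration 4: components of {Panel} -> Bearing = 20*3 = 60.
Iteration 5: no further components; recursion stops.
Total rows emitted: 6.

6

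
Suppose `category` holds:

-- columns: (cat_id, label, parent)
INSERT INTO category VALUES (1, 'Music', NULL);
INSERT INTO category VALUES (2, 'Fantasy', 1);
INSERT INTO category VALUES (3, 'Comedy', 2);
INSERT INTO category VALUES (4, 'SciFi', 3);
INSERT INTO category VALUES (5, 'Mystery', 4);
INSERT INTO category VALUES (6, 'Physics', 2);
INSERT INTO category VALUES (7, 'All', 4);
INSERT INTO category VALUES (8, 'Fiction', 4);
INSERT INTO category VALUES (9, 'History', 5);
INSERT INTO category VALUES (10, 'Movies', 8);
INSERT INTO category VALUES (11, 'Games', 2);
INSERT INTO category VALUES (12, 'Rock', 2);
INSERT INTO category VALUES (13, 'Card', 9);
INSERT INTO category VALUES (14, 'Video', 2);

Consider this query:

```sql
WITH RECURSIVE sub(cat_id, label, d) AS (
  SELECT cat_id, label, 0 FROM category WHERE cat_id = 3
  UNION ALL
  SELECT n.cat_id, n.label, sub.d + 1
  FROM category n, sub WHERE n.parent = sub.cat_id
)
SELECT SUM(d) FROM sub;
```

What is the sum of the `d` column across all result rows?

17

Base: cat_id=3 (Comedy) at d 0.
Iteration 1: rows with parent in {3} -> SciFi (id 4, d 1).
Iteration 2: rows with parent in {4} -> Mystery (id 5, d 2), All (id 7, d 2), Fiction (id 8, d 2).
Iteration 3: rows with parent in {5,7,8} -> History (id 9, d 3), Movies (id 10, d 3).
Iteration 4: rows with parent in {9,10} -> Card (id 13, d 4).
Iteration 5: no rows with parent in {13}; recursion stops.
SUM(d) = 0 + 1 + 2 + 2 + 2 + 3 + 3 + 4 = 17.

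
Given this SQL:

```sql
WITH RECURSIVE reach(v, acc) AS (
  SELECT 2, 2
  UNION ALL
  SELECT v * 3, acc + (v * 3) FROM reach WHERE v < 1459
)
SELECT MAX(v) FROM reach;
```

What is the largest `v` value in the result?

Base: v=2, acc=2.
Iteration 1: 2 < 1459 holds -> v = 2 * 3 = 6, acc = 2 + 6 = 8.
Iteration 2: 6 < 1459 holds -> v = 6 * 3 = 18, acc = 8 + 18 = 26.
Iteration 3: 18 < 1459 holds -> v = 18 * 3 = 54, acc = 26 + 54 = 80.
Iteration 4: 54 < 1459 holds -> v = 54 * 3 = 162, acc = 80 + 162 = 242.
Iteration 5: 162 < 1459 holds -> v = 162 * 3 = 486, acc = 242 + 486 = 728.
Iteration 6: 486 < 1459 holds -> v = 486 * 3 = 1458, acc = 728 + 1458 = 2186.
Iteration 7: 1458 < 1459 holds -> v = 1458 * 3 = 4374, acc = 2186 + 4374 = 6560.
Iteration 8: 4374 < 1459 fails; recursion stops.
v values: 2, 6, 18, 54, 162, 486, 1458, 4374; the maximum is 4374.

4374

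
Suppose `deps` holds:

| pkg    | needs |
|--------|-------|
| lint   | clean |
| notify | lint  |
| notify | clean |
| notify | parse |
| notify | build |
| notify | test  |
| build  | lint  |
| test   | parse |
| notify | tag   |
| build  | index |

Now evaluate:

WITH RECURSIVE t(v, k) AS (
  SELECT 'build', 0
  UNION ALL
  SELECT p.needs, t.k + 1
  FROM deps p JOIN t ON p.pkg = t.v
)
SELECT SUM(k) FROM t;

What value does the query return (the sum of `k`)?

Base: (build, k=0).
Iteration 1: edges from {build} -> (index, k=1), (lint, k=1).
Iteration 2: edges from {index,lint} -> (clean, k=2).
Iteration 3: no outgoing edges from {clean}; recursion stops.
SUM(k) = 0 + 1 + 1 + 2 = 4.

4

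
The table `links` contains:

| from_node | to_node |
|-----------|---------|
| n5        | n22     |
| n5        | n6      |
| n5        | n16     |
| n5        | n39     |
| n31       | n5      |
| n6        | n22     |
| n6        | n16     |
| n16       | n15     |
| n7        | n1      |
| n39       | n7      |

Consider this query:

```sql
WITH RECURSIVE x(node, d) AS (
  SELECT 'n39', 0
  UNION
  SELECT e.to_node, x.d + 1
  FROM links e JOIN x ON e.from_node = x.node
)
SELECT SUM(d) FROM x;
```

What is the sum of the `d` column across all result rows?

Base: (n39, d=0).
Iteration 1: edges from {n39} -> (n7, d=1).
Iteration 2: edges from {n7} -> (n1, d=2).
Iteration 3: no outgoing edges from {n1}; recursion stops.
SUM(d) = 0 + 1 + 2 = 3.

3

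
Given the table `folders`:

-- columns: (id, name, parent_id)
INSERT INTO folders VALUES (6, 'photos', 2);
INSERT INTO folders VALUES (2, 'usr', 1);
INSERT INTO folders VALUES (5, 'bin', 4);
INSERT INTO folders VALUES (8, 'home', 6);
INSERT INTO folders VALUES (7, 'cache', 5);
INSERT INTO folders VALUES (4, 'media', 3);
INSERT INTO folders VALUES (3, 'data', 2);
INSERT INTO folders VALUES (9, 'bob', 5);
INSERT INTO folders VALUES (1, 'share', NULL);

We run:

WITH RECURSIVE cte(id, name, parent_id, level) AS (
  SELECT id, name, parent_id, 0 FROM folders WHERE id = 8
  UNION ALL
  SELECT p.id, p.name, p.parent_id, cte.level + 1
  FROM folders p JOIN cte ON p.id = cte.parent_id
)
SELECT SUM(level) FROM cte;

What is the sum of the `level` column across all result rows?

Base: id=8 (home), parent_id=6, level 0.
Iteration 1: join on id=6 -> photos (id 6, parent_id=2, level 1).
Iteration 2: join on id=2 -> usr (id 2, parent_id=1, level 2).
Iteration 3: join on id=1 -> share (id 1, parent_id=NULL, level 3).
Iteration 4: parent_id is NULL; no match; recursion stops.
SUM(level) = 0 + 1 + 2 + 3 = 6.

6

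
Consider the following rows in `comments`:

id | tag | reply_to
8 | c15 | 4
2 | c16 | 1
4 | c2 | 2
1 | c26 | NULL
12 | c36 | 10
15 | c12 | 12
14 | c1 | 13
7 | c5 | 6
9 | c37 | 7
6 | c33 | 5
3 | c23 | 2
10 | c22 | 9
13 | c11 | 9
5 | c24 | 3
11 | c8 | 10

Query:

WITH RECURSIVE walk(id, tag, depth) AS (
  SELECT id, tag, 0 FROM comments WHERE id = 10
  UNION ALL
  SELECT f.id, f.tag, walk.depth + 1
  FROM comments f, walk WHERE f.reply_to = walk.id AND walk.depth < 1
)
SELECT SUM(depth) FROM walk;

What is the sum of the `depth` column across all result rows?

2

Base: id=10 (c22) at depth 0.
Iteration 1: rows with reply_to in {10} -> c8 (id 11, depth 1), c36 (id 12, depth 1).
Iteration 2: depth < 1 fails for all current rows; recursion stops.
SUM(depth) = 0 + 1 + 1 = 2.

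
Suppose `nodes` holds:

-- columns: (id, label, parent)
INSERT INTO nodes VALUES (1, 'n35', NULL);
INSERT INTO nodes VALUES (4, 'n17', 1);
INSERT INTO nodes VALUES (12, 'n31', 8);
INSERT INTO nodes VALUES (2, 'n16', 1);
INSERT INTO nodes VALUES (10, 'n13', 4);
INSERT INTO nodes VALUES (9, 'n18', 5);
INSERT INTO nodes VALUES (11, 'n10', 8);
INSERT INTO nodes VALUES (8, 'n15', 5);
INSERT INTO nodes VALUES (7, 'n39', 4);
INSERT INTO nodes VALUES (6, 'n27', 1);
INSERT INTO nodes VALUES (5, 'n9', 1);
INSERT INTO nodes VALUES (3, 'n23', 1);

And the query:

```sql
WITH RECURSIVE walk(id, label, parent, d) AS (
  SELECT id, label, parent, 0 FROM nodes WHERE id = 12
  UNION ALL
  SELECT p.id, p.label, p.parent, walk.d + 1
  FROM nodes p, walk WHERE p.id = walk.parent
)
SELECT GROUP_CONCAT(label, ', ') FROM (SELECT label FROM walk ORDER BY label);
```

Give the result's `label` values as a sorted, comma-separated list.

n15, n31, n35, n9

Base: id=12 (n31), parent=8, d 0.
Iteration 1: join on id=8 -> n15 (id 8, parent=5, d 1).
Iteration 2: join on id=5 -> n9 (id 5, parent=1, d 2).
Iteration 3: join on id=1 -> n35 (id 1, parent=NULL, d 3).
Iteration 4: parent is NULL; no match; recursion stops.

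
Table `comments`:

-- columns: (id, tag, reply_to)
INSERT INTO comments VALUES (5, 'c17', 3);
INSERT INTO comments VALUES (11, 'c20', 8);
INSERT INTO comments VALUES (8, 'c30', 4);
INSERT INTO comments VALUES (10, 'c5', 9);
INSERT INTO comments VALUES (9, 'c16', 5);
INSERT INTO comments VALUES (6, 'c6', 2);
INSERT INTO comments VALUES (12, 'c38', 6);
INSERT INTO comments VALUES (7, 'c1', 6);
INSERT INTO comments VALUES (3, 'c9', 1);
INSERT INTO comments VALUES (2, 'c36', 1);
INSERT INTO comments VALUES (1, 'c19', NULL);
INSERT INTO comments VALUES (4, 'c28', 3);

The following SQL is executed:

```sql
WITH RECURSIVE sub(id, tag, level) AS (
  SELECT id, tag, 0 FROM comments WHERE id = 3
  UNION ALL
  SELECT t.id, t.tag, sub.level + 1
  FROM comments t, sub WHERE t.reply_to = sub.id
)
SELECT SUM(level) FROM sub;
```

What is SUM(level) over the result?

Base: id=3 (c9) at level 0.
Iteration 1: rows with reply_to in {3} -> c28 (id 4, level 1), c17 (id 5, level 1).
Iteration 2: rows with reply_to in {4,5} -> c30 (id 8, level 2), c16 (id 9, level 2).
Iteration 3: rows with reply_to in {8,9} -> c5 (id 10, level 3), c20 (id 11, level 3).
Iteration 4: no rows with reply_to in {10,11}; recursion stops.
SUM(level) = 0 + 1 + 1 + 2 + 2 + 3 + 3 = 12.

12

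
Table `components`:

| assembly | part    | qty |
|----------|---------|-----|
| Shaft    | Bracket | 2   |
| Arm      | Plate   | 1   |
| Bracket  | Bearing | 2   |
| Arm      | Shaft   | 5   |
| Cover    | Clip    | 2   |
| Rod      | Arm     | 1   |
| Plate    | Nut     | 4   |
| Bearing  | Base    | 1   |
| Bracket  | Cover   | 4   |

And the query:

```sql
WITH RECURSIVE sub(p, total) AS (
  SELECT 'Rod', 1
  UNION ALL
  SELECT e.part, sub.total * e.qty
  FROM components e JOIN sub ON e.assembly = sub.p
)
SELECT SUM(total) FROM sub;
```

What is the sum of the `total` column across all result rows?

Base: (Rod, total=1).
Iteration 1: components of {Rod} -> Arm = 1*1 = 1.
Iteration 2: components of {Arm} -> Plate = 1*1 = 1, Shaft = 1*5 = 5.
Iteration 3: components of {Plate,Shaft} -> Bracket = 5*2 = 10, Nut = 1*4 = 4.
Iteration 4: components of {Bracket,Nut} -> Bearing = 10*2 = 20, Cover = 10*4 = 40.
Iteration 5: components of {Bearing,Cover} -> Base = 20*1 = 20, Clip = 40*2 = 80.
Iteration 6: no further components; recursion stops.
SUM(total) = 1 + 1 + 5 + 1 + 10 + 4 + 20 + 40 + 20 + 80 = 182.

182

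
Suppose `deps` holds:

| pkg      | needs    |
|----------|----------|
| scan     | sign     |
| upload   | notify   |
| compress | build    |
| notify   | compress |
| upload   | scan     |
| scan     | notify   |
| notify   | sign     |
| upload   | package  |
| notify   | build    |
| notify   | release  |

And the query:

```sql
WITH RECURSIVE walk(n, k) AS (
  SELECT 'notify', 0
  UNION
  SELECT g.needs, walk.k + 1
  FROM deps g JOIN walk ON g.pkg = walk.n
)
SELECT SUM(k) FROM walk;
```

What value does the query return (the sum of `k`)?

6

Base: (notify, k=0).
Iteration 1: edges from {notify} -> (build, k=1), (compress, k=1), (release, k=1), (sign, k=1).
Iteration 2: edges from {build,compress,release,sign} -> (build, k=2).
Iteration 3: no outgoing edges from {build}; recursion stops.
SUM(k) = 0 + 1 + 1 + 1 + 1 + 2 = 6.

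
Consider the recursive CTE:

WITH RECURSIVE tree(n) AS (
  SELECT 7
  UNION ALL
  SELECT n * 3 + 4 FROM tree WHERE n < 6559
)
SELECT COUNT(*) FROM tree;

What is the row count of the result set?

7

Base: n=7.
Iteration 1: 7 < 6559 holds -> n = 7 * 3 + 4 = 25.
Iteration 2: 25 < 6559 holds -> n = 25 * 3 + 4 = 79.
Iteration 3: 79 < 6559 holds -> n = 79 * 3 + 4 = 241.
Iteration 4: 241 < 6559 holds -> n = 241 * 3 + 4 = 727.
Iteration 5: 727 < 6559 holds -> n = 727 * 3 + 4 = 2185.
Iteration 6: 2185 < 6559 holds -> n = 2185 * 3 + 4 = 6559.
Iteration 7: 6559 < 6559 fails; recursion stops.
Total rows emitted: 7.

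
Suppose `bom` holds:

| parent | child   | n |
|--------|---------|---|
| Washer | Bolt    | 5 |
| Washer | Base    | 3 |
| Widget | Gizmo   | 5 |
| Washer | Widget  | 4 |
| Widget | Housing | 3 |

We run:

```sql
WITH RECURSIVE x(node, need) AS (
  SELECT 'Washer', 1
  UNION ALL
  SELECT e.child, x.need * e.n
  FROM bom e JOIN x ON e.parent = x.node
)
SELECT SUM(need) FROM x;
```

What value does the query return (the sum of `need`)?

45

Base: (Washer, need=1).
Iteration 1: components of {Washer} -> Base = 1*3 = 3, Bolt = 1*5 = 5, Widget = 1*4 = 4.
Iteration 2: components of {Base,Bolt,Widget} -> Gizmo = 4*5 = 20, Housing = 4*3 = 12.
Iteration 3: no further components; recursion stops.
SUM(need) = 1 + 5 + 4 + 3 + 20 + 12 = 45.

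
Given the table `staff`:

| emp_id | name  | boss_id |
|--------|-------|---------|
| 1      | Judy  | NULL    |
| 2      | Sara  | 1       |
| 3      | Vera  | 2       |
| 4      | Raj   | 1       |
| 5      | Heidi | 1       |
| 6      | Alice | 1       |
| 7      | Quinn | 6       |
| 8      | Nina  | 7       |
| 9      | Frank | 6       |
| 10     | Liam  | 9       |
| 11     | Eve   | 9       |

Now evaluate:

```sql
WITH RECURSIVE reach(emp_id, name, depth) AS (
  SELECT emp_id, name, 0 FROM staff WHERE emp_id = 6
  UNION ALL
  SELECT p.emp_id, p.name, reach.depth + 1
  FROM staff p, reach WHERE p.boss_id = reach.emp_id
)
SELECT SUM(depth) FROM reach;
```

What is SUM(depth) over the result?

Base: emp_id=6 (Alice) at depth 0.
Iteration 1: rows with boss_id in {6} -> Quinn (id 7, depth 1), Frank (id 9, depth 1).
Iteration 2: rows with boss_id in {7,9} -> Nina (id 8, depth 2), Liam (id 10, depth 2), Eve (id 11, depth 2).
Iteration 3: no rows with boss_id in {8,10,11}; recursion stops.
SUM(depth) = 0 + 1 + 1 + 2 + 2 + 2 = 8.

8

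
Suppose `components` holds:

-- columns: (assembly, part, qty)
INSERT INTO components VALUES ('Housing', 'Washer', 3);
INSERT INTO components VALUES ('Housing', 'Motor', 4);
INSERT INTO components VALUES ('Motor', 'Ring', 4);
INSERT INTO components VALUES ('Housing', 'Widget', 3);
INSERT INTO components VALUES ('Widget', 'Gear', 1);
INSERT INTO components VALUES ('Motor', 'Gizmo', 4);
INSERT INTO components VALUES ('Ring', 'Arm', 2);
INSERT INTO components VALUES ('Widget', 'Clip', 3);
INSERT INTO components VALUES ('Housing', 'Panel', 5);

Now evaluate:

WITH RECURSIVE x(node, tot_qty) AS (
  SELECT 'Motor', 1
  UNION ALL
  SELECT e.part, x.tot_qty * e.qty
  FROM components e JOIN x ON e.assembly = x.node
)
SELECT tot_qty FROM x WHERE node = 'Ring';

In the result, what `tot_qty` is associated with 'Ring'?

Base: (Motor, tot_qty=1).
Iteration 1: components of {Motor} -> Gizmo = 1*4 = 4, Ring = 1*4 = 4.
Iteration 2: components of {Gizmo,Ring} -> Arm = 4*2 = 8.
Iteration 3: no further components; recursion stops.

4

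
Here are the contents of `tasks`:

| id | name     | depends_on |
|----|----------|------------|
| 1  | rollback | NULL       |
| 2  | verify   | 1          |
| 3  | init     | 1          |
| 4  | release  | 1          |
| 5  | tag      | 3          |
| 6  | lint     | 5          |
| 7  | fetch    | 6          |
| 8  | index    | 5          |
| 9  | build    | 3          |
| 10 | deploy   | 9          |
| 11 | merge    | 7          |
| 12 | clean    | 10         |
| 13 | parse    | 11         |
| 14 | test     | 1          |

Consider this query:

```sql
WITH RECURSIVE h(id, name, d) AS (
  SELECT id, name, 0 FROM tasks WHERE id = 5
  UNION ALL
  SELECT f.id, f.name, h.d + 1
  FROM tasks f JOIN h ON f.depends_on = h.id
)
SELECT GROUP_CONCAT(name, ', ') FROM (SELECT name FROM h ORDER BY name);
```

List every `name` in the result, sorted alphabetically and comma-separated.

Base: id=5 (tag) at d 0.
Iteration 1: rows with depends_on in {5} -> lint (id 6, d 1), index (id 8, d 1).
Iteration 2: rows with depends_on in {6,8} -> fetch (id 7, d 2).
Iteration 3: rows with depends_on in {7} -> merge (id 11, d 3).
Iteration 4: rows with depends_on in {11} -> parse (id 13, d 4).
Iteration 5: no rows with depends_on in {13}; recursion stops.

fetch, index, lint, merge, parse, tag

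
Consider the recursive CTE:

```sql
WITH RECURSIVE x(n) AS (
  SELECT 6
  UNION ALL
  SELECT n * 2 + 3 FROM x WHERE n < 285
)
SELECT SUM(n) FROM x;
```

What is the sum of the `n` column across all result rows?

549

Base: n=6.
Iteration 1: 6 < 285 holds -> n = 6 * 2 + 3 = 15.
Iteration 2: 15 < 285 holds -> n = 15 * 2 + 3 = 33.
Iteration 3: 33 < 285 holds -> n = 33 * 2 + 3 = 69.
Iteration 4: 69 < 285 holds -> n = 69 * 2 + 3 = 141.
Iteration 5: 141 < 285 holds -> n = 141 * 2 + 3 = 285.
Iteration 6: 285 < 285 fails; recursion stops.
SUM(n) = 6 + 15 + 33 + 69 + 141 + 285 = 549.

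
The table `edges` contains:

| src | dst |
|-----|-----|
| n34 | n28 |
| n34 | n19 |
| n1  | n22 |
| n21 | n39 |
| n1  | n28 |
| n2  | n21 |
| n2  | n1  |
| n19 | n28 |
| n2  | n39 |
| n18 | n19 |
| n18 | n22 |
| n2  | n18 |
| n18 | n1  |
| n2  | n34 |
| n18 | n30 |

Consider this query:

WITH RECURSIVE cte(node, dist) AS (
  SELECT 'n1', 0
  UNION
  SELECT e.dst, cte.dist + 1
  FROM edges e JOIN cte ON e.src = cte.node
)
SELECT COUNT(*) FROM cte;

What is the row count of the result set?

3

Base: (n1, dist=0).
Iteration 1: edges from {n1} -> (n22, dist=1), (n28, dist=1).
Iteration 2: no outgoing edges from {n22,n28}; recursion stops.
Total rows emitted: 3.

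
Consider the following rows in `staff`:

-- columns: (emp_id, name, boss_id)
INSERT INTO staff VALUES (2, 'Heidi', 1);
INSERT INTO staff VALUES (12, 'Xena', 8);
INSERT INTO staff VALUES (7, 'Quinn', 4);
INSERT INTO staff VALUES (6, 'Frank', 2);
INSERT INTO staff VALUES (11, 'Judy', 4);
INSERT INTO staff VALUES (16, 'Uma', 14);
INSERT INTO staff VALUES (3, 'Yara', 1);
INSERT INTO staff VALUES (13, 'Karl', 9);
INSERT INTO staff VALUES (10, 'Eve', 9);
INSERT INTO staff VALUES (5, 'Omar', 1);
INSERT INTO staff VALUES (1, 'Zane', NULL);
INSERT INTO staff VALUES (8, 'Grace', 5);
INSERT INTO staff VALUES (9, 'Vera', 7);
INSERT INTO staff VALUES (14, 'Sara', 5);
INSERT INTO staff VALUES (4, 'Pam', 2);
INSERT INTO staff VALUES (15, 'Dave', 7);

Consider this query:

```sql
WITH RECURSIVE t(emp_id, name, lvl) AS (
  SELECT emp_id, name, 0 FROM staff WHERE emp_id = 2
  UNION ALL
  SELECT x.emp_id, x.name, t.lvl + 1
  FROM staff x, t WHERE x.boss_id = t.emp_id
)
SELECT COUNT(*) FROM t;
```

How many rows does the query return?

Base: emp_id=2 (Heidi) at lvl 0.
Iteration 1: rows with boss_id in {2} -> Pam (id 4, lvl 1), Frank (id 6, lvl 1).
Iteration 2: rows with boss_id in {4,6} -> Quinn (id 7, lvl 2), Judy (id 11, lvl 2).
Iteration 3: rows with boss_id in {7,11} -> Vera (id 9, lvl 3), Dave (id 15, lvl 3).
Iteration 4: rows with boss_id in {9,15} -> Eve (id 10, lvl 4), Karl (id 13, lvl 4).
Iteration 5: no rows with boss_id in {10,13}; recursion stops.
Total rows emitted: 9.

9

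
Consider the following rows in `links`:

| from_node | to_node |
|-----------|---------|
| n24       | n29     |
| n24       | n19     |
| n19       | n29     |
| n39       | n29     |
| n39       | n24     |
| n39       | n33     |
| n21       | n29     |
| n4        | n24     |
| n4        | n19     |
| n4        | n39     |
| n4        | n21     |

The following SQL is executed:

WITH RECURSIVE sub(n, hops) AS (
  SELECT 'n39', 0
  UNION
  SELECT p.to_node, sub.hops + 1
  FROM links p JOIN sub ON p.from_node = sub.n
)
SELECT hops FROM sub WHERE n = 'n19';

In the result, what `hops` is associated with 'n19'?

2

Base: (n39, hops=0).
Iteration 1: edges from {n39} -> (n24, hops=1), (n29, hops=1), (n33, hops=1).
Iteration 2: edges from {n24,n29,n33} -> (n19, hops=2), (n29, hops=2).
Iteration 3: edges from {n19,n29} -> (n29, hops=3).
Iteration 4: no outgoing edges from {n29}; recursion stops.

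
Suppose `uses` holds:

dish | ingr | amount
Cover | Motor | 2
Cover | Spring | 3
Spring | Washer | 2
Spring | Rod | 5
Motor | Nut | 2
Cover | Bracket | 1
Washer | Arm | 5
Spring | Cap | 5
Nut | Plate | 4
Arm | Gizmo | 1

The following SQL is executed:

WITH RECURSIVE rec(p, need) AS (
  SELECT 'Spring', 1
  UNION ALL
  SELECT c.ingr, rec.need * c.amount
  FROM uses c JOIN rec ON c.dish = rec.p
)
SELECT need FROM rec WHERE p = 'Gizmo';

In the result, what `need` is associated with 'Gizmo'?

Base: (Spring, need=1).
Iteration 1: components of {Spring} -> Cap = 1*5 = 5, Rod = 1*5 = 5, Washer = 1*2 = 2.
Iteration 2: components of {Cap,Rod,Washer} -> Arm = 2*5 = 10.
Iteration 3: components of {Arm} -> Gizmo = 10*1 = 10.
Iteration 4: no further components; recursion stops.

10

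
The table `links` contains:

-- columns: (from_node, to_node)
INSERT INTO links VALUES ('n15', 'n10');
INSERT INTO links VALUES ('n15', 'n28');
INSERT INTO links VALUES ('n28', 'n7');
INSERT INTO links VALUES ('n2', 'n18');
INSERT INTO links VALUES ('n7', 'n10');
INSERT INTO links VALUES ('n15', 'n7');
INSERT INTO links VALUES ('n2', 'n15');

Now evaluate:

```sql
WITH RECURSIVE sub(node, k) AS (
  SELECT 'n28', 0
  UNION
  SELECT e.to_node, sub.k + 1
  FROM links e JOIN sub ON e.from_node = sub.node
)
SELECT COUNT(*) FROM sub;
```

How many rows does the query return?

Base: (n28, k=0).
Iteration 1: edges from {n28} -> (n7, k=1).
Iteration 2: edges from {n7} -> (n10, k=2).
Iteration 3: no outgoing edges from {n10}; recursion stops.
Total rows emitted: 3.

3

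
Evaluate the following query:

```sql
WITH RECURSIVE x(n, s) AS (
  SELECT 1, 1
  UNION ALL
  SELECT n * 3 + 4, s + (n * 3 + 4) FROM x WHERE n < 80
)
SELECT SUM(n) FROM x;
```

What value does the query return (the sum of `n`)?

Base: n=1, s=1.
Iteration 1: 1 < 80 holds -> n = 1 * 3 + 4 = 7, s = 1 + 7 = 8.
Iteration 2: 7 < 80 holds -> n = 7 * 3 + 4 = 25, s = 8 + 25 = 33.
Iteration 3: 25 < 80 holds -> n = 25 * 3 + 4 = 79, s = 33 + 79 = 112.
Iteration 4: 79 < 80 holds -> n = 79 * 3 + 4 = 241, s = 112 + 241 = 353.
Iteration 5: 241 < 80 fails; recursion stops.
SUM(n) = 1 + 7 + 25 + 79 + 241 = 353.

353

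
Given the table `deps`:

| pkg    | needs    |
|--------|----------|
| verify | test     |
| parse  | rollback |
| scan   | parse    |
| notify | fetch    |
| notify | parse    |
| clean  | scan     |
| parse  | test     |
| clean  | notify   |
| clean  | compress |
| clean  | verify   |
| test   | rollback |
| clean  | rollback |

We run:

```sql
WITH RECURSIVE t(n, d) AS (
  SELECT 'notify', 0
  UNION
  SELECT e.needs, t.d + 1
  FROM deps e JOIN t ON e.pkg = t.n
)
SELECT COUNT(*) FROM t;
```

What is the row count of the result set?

Base: (notify, d=0).
Iteration 1: edges from {notify} -> (fetch, d=1), (parse, d=1).
Iteration 2: edges from {fetch,parse} -> (rollback, d=2), (test, d=2).
Iteration 3: edges from {rollback,test} -> (rollback, d=3).
Iteration 4: no outgoing edges from {rollback}; recursion stops.
Total rows emitted: 6.

6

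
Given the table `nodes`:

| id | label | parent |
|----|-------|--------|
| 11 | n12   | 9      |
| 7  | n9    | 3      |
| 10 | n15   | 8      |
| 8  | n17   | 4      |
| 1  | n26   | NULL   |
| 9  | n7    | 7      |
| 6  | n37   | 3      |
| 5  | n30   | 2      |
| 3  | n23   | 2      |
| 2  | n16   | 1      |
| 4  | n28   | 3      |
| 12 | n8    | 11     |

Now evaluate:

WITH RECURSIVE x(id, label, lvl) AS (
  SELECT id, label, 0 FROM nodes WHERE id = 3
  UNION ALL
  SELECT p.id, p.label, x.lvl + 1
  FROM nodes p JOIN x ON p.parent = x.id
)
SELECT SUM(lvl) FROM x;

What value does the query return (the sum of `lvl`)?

Base: id=3 (n23) at lvl 0.
Iteration 1: rows with parent in {3} -> n28 (id 4, lvl 1), n37 (id 6, lvl 1), n9 (id 7, lvl 1).
Iteration 2: rows with parent in {4,6,7} -> n17 (id 8, lvl 2), n7 (id 9, lvl 2).
Iteration 3: rows with parent in {8,9} -> n15 (id 10, lvl 3), n12 (id 11, lvl 3).
Iteration 4: rows with parent in {10,11} -> n8 (id 12, lvl 4).
Iteration 5: no rows with parent in {12}; recursion stops.
SUM(lvl) = 0 + 1 + 1 + 1 + 2 + 2 + 3 + 3 + 4 = 17.

17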